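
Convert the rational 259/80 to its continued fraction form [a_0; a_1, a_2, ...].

[3; 4, 4, 1, 3]

Run the Euclidean algorithm on 259 and 80; the successive quotients are the partial quotients a_0, a_1, ... (each step inverts the fractional part left over by the previous one):
  259 = 3*80 + 19, so a_0 = 3.
  80 = 4*19 + 4, so a_1 = 4.
  19 = 4*4 + 3, so a_2 = 4.
  4 = 1*3 + 1, so a_3 = 1.
  3 = 3*1 + 0, so a_4 = 3.
The remainder reaches 0 after 5 divisions, so the expansion has 5 partial quotients, read off in order.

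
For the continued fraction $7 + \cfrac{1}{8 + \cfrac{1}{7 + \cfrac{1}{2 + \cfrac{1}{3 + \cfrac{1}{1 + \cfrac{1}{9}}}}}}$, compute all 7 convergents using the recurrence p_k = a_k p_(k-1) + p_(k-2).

Using the convergent recurrence p_i = a_i*p_{i-1} + p_{i-2}, q_i = a_i*q_{i-1} + q_{i-2} with p_{-2}=0, p_{-1}=1, q_{-2}=1, q_{-1}=0:
  i=0: a_0=7, p_0 = 7*1 + 0 = 7, q_0 = 7*0 + 1 = 1.
  i=1: a_1=8, p_1 = 8*7 + 1 = 57, q_1 = 8*1 + 0 = 8.
  i=2: a_2=7, p_2 = 7*57 + 7 = 406, q_2 = 7*8 + 1 = 57.
  i=3: a_3=2, p_3 = 2*406 + 57 = 869, q_3 = 2*57 + 8 = 122.
  i=4: a_4=3, p_4 = 3*869 + 406 = 3013, q_4 = 3*122 + 57 = 423.
  i=5: a_5=1, p_5 = 1*3013 + 869 = 3882, q_5 = 1*423 + 122 = 545.
  i=6: a_6=9, p_6 = 9*3882 + 3013 = 37951, q_6 = 9*545 + 423 = 5328.

7/1, 57/8, 406/57, 869/122, 3013/423, 3882/545, 37951/5328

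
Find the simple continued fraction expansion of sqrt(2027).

[45; (45, 90)]

Write x_i = (sqrt(2027) + m_i)/d_i with (m_0, d_0) = (0, 1). a_0 = floor(sqrt(2027)) = 45, since 45^2 = 2025 <= 2027 < 2116 = 46^2.
Iterate m_{i+1} = d_i*a_i - m_i, d_{i+1} = (2027 - m_{i+1}^2)/d_i, a_{i+1} = floor((a_0 + m_{i+1})/d_{i+1}):
  m_1 = 1*45 - 0 = 45, d_1 = (2027 - 45^2)/1 = 2/1 = 2, a_1 = floor((45 + 45)/2) = 45.
  m_2 = 2*45 - 45 = 45, d_2 = (2027 - 45^2)/2 = 2/2 = 1, a_2 = floor((45 + 45)/1) = 90.
  m_3 = 1*90 - 45 = 45, d_3 = (2027 - 45^2)/1 = 2/1 = 2: (m_3, d_3) = (m_1, d_1) = (45, 2), so from here the quotients repeat a_1, a_2; the period length is 2.
Hence the expansion of sqrt(2027) is a_0 = 45 followed by the repeating block 45, 90 (period 2).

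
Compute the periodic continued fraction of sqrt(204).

Write x_i = (sqrt(204) + m_i)/d_i with (m_0, d_0) = (0, 1). a_0 = floor(sqrt(204)) = 14, since 14^2 = 196 <= 204 < 225 = 15^2.
Iterate m_{i+1} = d_i*a_i - m_i, d_{i+1} = (204 - m_{i+1}^2)/d_i, a_{i+1} = floor((a_0 + m_{i+1})/d_{i+1}):
  m_1 = 1*14 - 0 = 14, d_1 = (204 - 14^2)/1 = 8/1 = 8, a_1 = floor((14 + 14)/8) = 3.
  m_2 = 8*3 - 14 = 10, d_2 = (204 - 10^2)/8 = 104/8 = 13, a_2 = floor((14 + 10)/13) = 1.
  m_3 = 13*1 - 10 = 3, d_3 = (204 - 3^2)/13 = 195/13 = 15, a_3 = floor((14 + 3)/15) = 1.
  m_4 = 15*1 - 3 = 12, d_4 = (204 - 12^2)/15 = 60/15 = 4, a_4 = floor((14 + 12)/4) = 6.
  m_5 = 4*6 - 12 = 12, d_5 = (204 - 12^2)/4 = 60/4 = 15, a_5 = floor((14 + 12)/15) = 1.
  m_6 = 15*1 - 12 = 3, d_6 = (204 - 3^2)/15 = 195/15 = 13, a_6 = floor((14 + 3)/13) = 1.
  m_7 = 13*1 - 3 = 10, d_7 = (204 - 10^2)/13 = 104/13 = 8, a_7 = floor((14 + 10)/8) = 3.
  m_8 = 8*3 - 10 = 14, d_8 = (204 - 14^2)/8 = 8/8 = 1, a_8 = floor((14 + 14)/1) = 28.
  m_9 = 1*28 - 14 = 14, d_9 = (204 - 14^2)/1 = 8/1 = 8: (m_9, d_9) = (m_1, d_1) = (14, 8), so from here the quotients repeat a_1, ..., a_8; the period length is 8.
Hence the expansion of sqrt(204) is a_0 = 14 followed by the repeating block 3, 1, 1, 6, 1, 1, 3, 28 (period 8).

[14; (3, 1, 1, 6, 1, 1, 3, 28)]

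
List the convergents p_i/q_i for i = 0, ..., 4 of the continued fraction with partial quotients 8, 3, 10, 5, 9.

Using the convergent recurrence p_i = a_i*p_{i-1} + p_{i-2}, q_i = a_i*q_{i-1} + q_{i-2} with p_{-2}=0, p_{-1}=1, q_{-2}=1, q_{-1}=0:
  i=0: a_0=8, p_0 = 8*1 + 0 = 8, q_0 = 8*0 + 1 = 1.
  i=1: a_1=3, p_1 = 3*8 + 1 = 25, q_1 = 3*1 + 0 = 3.
  i=2: a_2=10, p_2 = 10*25 + 8 = 258, q_2 = 10*3 + 1 = 31.
  i=3: a_3=5, p_3 = 5*258 + 25 = 1315, q_3 = 5*31 + 3 = 158.
  i=4: a_4=9, p_4 = 9*1315 + 258 = 12093, q_4 = 9*158 + 31 = 1453.

8/1, 25/3, 258/31, 1315/158, 12093/1453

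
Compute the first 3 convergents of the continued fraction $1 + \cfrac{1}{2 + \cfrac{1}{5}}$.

Using the convergent recurrence p_i = a_i*p_{i-1} + p_{i-2}, q_i = a_i*q_{i-1} + q_{i-2} with p_{-2}=0, p_{-1}=1, q_{-2}=1, q_{-1}=0:
  i=0: a_0=1, p_0 = 1*1 + 0 = 1, q_0 = 1*0 + 1 = 1.
  i=1: a_1=2, p_1 = 2*1 + 1 = 3, q_1 = 2*1 + 0 = 2.
  i=2: a_2=5, p_2 = 5*3 + 1 = 16, q_2 = 5*2 + 1 = 11.

1/1, 3/2, 16/11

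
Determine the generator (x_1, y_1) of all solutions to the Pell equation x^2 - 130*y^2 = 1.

First expand sqrt(130) as a continued fraction. With x_i = (sqrt(130) + m_i)/d_i and (m_0, d_0) = (0, 1): a_0 = floor(sqrt(130)) = 11, since 11^2 = 121 <= 130 < 144 = 12^2.
Iterate m_{i+1} = d_i*a_i - m_i, d_{i+1} = (130 - m_{i+1}^2)/d_i, a_{i+1} = floor((a_0 + m_{i+1})/d_{i+1}):
  m_1 = 1*11 - 0 = 11, d_1 = (130 - 11^2)/1 = 9/1 = 9, a_1 = floor((11 + 11)/9) = 2.
  m_2 = 9*2 - 11 = 7, d_2 = (130 - 7^2)/9 = 81/9 = 9, a_2 = floor((11 + 7)/9) = 2.
  m_3 = 9*2 - 7 = 11, d_3 = (130 - 11^2)/9 = 9/9 = 1, a_3 = floor((11 + 11)/1) = 22.
  m_4 = 1*22 - 11 = 11, d_4 = (130 - 11^2)/1 = 9/1 = 9: (m_4, d_4) = (m_1, d_1) = (11, 9), so from here the quotients repeat a_1, ..., a_3; the period length is 3.
So sqrt(130) = [11; (2, 2, 22)] with period length k = 3.
k is odd, so (p_{k-1}, q_{k-1}) only solves x^2 - 130y^2 = -1 and the fundamental solution of x^2 - 130y^2 = 1 is (p_{2k-1}, q_{2k-1}) = (p_5, q_5); compute convergents through index 5, running through the period twice.
Convergents (p_i = a_i*p_{i-1} + p_{i-2}, q_i = a_i*q_{i-1} + q_{i-2} with p_{-2}=0, p_{-1}=1, q_{-2}=1, q_{-1}=0):
  i=0: a_0=11, p_0 = 11*1 + 0 = 11, q_0 = 11*0 + 1 = 1.
  i=1: a_1=2, p_1 = 2*11 + 1 = 23, q_1 = 2*1 + 0 = 2.
  i=2: a_2=2, p_2 = 2*23 + 11 = 57, q_2 = 2*2 + 1 = 5.
  i=3: a_3=22, p_3 = 22*57 + 23 = 1277, q_3 = 22*5 + 2 = 112.
  i=4: a_4=2, p_4 = 2*1277 + 57 = 2611, q_4 = 2*112 + 5 = 229.
  i=5: a_5=2, p_5 = 2*2611 + 1277 = 6499, q_5 = 2*229 + 112 = 570.
Indeed p_2^2 - 130*q_2^2 = 3249 - 3250 = -1, not +1.
Check: 6499^2 - 130*570^2 = 42237001 - 42237000 = 1, so (x, y) = (6499, 570) solves the equation, and by the theorem it is the least positive solution.

(x, y) = (6499, 570)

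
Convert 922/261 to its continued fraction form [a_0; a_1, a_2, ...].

Run the Euclidean algorithm on 922 and 261; the successive quotients are the partial quotients a_0, a_1, ... (each step inverts the fractional part left over by the previous one):
  922 = 3*261 + 139, so a_0 = 3.
  261 = 1*139 + 122, so a_1 = 1.
  139 = 1*122 + 17, so a_2 = 1.
  122 = 7*17 + 3, so a_3 = 7.
  17 = 5*3 + 2, so a_4 = 5.
  3 = 1*2 + 1, so a_5 = 1.
  2 = 2*1 + 0, so a_6 = 2.
The remainder reaches 0 after 7 divisions, so the expansion has 7 partial quotients, read off in order.

[3; 1, 1, 7, 5, 1, 2]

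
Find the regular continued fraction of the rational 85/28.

[3; 28]

Run the Euclidean algorithm on 85 and 28; the successive quotients are the partial quotients a_0, a_1, ... (each step inverts the fractional part left over by the previous one):
  85 = 3*28 + 1, so a_0 = 3.
  28 = 28*1 + 0, so a_1 = 28.
The remainder reaches 0 after 2 divisions, so the expansion has 2 partial quotients, read off in order.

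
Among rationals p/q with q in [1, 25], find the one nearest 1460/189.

Expand x = 1460/189 as a continued fraction with the Euclidean algorithm:
  1460 = 7*189 + 137, so a_0 = 7.
  189 = 1*137 + 52, so a_1 = 1.
  137 = 2*52 + 33, so a_2 = 2.
  52 = 1*33 + 19, so a_3 = 1.
  33 = 1*19 + 14, so a_4 = 1.
  19 = 1*14 + 5, so a_5 = 1.
  14 = 2*5 + 4, so a_6 = 2.
  5 = 1*4 + 1, so a_7 = 1.
  4 = 4*1 + 0, so a_8 = 4.
so x = [7; 1, 2, 1, 1, 1, 2, 1, 4].
Convergents (p_i = a_i*p_{i-1} + p_{i-2}, q_i = a_i*q_{i-1} + q_{i-2} with p_{-2}=0, p_{-1}=1, q_{-2}=1, q_{-1}=0), until the denominator exceeds 25:
  i=0: a_0=7, p_0 = 7*1 + 0 = 7, q_0 = 7*0 + 1 = 1.
  i=1: a_1=1, p_1 = 1*7 + 1 = 8, q_1 = 1*1 + 0 = 1.
  i=2: a_2=2, p_2 = 2*8 + 7 = 23, q_2 = 2*1 + 1 = 3.
  i=3: a_3=1, p_3 = 1*23 + 8 = 31, q_3 = 1*3 + 1 = 4.
  i=4: a_4=1, p_4 = 1*31 + 23 = 54, q_4 = 1*4 + 3 = 7.
  i=5: a_5=1, p_5 = 1*54 + 31 = 85, q_5 = 1*7 + 4 = 11.
  i=6: a_6=2, p_6 = 2*85 + 54 = 224, q_6 = 2*11 + 7 = 29.
q_6 = 29 > 25, so the last convergent with denominator <= 25 is p_5/q_5 = 85/11.
The closest fraction with denominator <= 25 is either p_5/q_5 or the intermediate fraction (k*p_5 + p_4)/(k*q_5 + q_4) with the largest k >= 1 whose denominator stays <= 25; these approach x as k grows, and every other convergent or intermediate fraction in range is farther away.
Largest k: floor((25 - q_4)/q_5) = floor((25 - 7)/11) = 1.
That gives (1*85 + 54)/(1*11 + 7) = 139/18.
Compare the errors: |x - 85/11| = |1460*11 - 85*189|/(189*11) = 5/2079, and |x - 139/18| = |1460*18 - 139*189|/(189*18) = 9/3402.
Cross-multiplying, 5*3402 = 17010 < 18711 = 9*2079, so 5/2079 is smaller: the convergent 85/11 is closer to x than 139/18.

85/11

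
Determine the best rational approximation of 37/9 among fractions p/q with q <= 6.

Expand x = 37/9 as a continued fraction with the Euclidean algorithm:
  37 = 4*9 + 1, so a_0 = 4.
  9 = 9*1 + 0, so a_1 = 9.
so x = [4; 9].
Convergents (p_i = a_i*p_{i-1} + p_{i-2}, q_i = a_i*q_{i-1} + q_{i-2} with p_{-2}=0, p_{-1}=1, q_{-2}=1, q_{-1}=0), until the denominator exceeds 6:
  i=0: a_0=4, p_0 = 4*1 + 0 = 4, q_0 = 4*0 + 1 = 1.
  i=1: a_1=9, p_1 = 9*4 + 1 = 37, q_1 = 9*1 + 0 = 9.
q_1 = 9 > 6, so the last convergent with denominator <= 6 is p_0/q_0 = 4/1.
The closest fraction with denominator <= 6 is either p_0/q_0 or the intermediate fraction (k*p_0 + p_{-1})/(k*q_0 + q_{-1}) with the largest k >= 1 whose denominator stays <= 6; these approach x as k grows, and every other convergent or intermediate fraction in range is farther away.
Largest k: floor((6 - q_{-1})/q_0) = floor((6 - 0)/1) = 6 (using the seeds p_{-1} = 1, q_{-1} = 0).
That gives (6*4 + 1)/(6*1 + 0) = 25/6.
Compare the errors: |x - 4/1| = |37*1 - 4*9|/(9*1) = 1/9, and |x - 25/6| = |37*6 - 25*9|/(9*6) = 3/54.
Cross-multiplying, 3*9 = 27 < 54 = 1*54, so 3/54 is smaller: the intermediate fraction 25/6 is closer to x than 4/1.

25/6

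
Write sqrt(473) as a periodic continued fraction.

Write x_i = (sqrt(473) + m_i)/d_i with (m_0, d_0) = (0, 1). a_0 = floor(sqrt(473)) = 21, since 21^2 = 441 <= 473 < 484 = 22^2.
Iterate m_{i+1} = d_i*a_i - m_i, d_{i+1} = (473 - m_{i+1}^2)/d_i, a_{i+1} = floor((a_0 + m_{i+1})/d_{i+1}):
  m_1 = 1*21 - 0 = 21, d_1 = (473 - 21^2)/1 = 32/1 = 32, a_1 = floor((21 + 21)/32) = 1.
  m_2 = 32*1 - 21 = 11, d_2 = (473 - 11^2)/32 = 352/32 = 11, a_2 = floor((21 + 11)/11) = 2.
  m_3 = 11*2 - 11 = 11, d_3 = (473 - 11^2)/11 = 352/11 = 32, a_3 = floor((21 + 11)/32) = 1.
  m_4 = 32*1 - 11 = 21, d_4 = (473 - 21^2)/32 = 32/32 = 1, a_4 = floor((21 + 21)/1) = 42.
  m_5 = 1*42 - 21 = 21, d_5 = (473 - 21^2)/1 = 32/1 = 32: (m_5, d_5) = (m_1, d_1) = (21, 32), so from here the quotients repeat a_1, ..., a_4; the period length is 4.
Hence the expansion of sqrt(473) is a_0 = 21 followed by the repeating block 1, 2, 1, 42 (period 4).

[21; (1, 2, 1, 42)]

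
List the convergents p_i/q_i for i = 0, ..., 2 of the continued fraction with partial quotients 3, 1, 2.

3/1, 4/1, 11/3

Using the convergent recurrence p_i = a_i*p_{i-1} + p_{i-2}, q_i = a_i*q_{i-1} + q_{i-2} with p_{-2}=0, p_{-1}=1, q_{-2}=1, q_{-1}=0:
  i=0: a_0=3, p_0 = 3*1 + 0 = 3, q_0 = 3*0 + 1 = 1.
  i=1: a_1=1, p_1 = 1*3 + 1 = 4, q_1 = 1*1 + 0 = 1.
  i=2: a_2=2, p_2 = 2*4 + 3 = 11, q_2 = 2*1 + 1 = 3.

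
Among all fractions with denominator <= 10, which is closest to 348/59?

59/10

Expand x = 348/59 as a continued fraction with the Euclidean algorithm:
  348 = 5*59 + 53, so a_0 = 5.
  59 = 1*53 + 6, so a_1 = 1.
  53 = 8*6 + 5, so a_2 = 8.
  6 = 1*5 + 1, so a_3 = 1.
  5 = 5*1 + 0, so a_4 = 5.
so x = [5; 1, 8, 1, 5].
Convergents (p_i = a_i*p_{i-1} + p_{i-2}, q_i = a_i*q_{i-1} + q_{i-2} with p_{-2}=0, p_{-1}=1, q_{-2}=1, q_{-1}=0), until the denominator exceeds 10:
  i=0: a_0=5, p_0 = 5*1 + 0 = 5, q_0 = 5*0 + 1 = 1.
  i=1: a_1=1, p_1 = 1*5 + 1 = 6, q_1 = 1*1 + 0 = 1.
  i=2: a_2=8, p_2 = 8*6 + 5 = 53, q_2 = 8*1 + 1 = 9.
  i=3: a_3=1, p_3 = 1*53 + 6 = 59, q_3 = 1*9 + 1 = 10.
  i=4: a_4=5, p_4 = 5*59 + 53 = 348, q_4 = 5*10 + 9 = 59.
q_4 = 59 > 10, so the last convergent with denominator <= 10 is p_3/q_3 = 59/10.
The closest fraction with denominator <= 10 is either p_3/q_3 or the intermediate fraction (k*p_3 + p_2)/(k*q_3 + q_2) with the largest k >= 1 whose denominator stays <= 10; these approach x as k grows, and every other convergent or intermediate fraction in range is farther away.
Largest k: floor((10 - q_2)/q_3) = floor((10 - 9)/10) = 0.
Since k = 0, no intermediate fraction beyond p_3/q_3 has denominator <= 10, so the convergent 59/10 is the closest (its error is |348*10 - 59*59|/(59*10) = 1/590).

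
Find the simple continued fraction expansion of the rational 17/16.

[1; 16]

Run the Euclidean algorithm on 17 and 16; the successive quotients are the partial quotients a_0, a_1, ... (each step inverts the fractional part left over by the previous one):
  17 = 1*16 + 1, so a_0 = 1.
  16 = 16*1 + 0, so a_1 = 16.
The remainder reaches 0 after 2 divisions, so the expansion has 2 partial quotients, read off in order.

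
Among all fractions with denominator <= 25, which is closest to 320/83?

27/7

Expand x = 320/83 as a continued fraction with the Euclidean algorithm:
  320 = 3*83 + 71, so a_0 = 3.
  83 = 1*71 + 12, so a_1 = 1.
  71 = 5*12 + 11, so a_2 = 5.
  12 = 1*11 + 1, so a_3 = 1.
  11 = 11*1 + 0, so a_4 = 11.
so x = [3; 1, 5, 1, 11].
Convergents (p_i = a_i*p_{i-1} + p_{i-2}, q_i = a_i*q_{i-1} + q_{i-2} with p_{-2}=0, p_{-1}=1, q_{-2}=1, q_{-1}=0), until the denominator exceeds 25:
  i=0: a_0=3, p_0 = 3*1 + 0 = 3, q_0 = 3*0 + 1 = 1.
  i=1: a_1=1, p_1 = 1*3 + 1 = 4, q_1 = 1*1 + 0 = 1.
  i=2: a_2=5, p_2 = 5*4 + 3 = 23, q_2 = 5*1 + 1 = 6.
  i=3: a_3=1, p_3 = 1*23 + 4 = 27, q_3 = 1*6 + 1 = 7.
  i=4: a_4=11, p_4 = 11*27 + 23 = 320, q_4 = 11*7 + 6 = 83.
q_4 = 83 > 25, so the last convergent with denominator <= 25 is p_3/q_3 = 27/7.
The closest fraction with denominator <= 25 is either p_3/q_3 or the intermediate fraction (k*p_3 + p_2)/(k*q_3 + q_2) with the largest k >= 1 whose denominator stays <= 25; these approach x as k grows, and every other convergent or intermediate fraction in range is farther away.
Largest k: floor((25 - q_2)/q_3) = floor((25 - 6)/7) = 2.
That gives (2*27 + 23)/(2*7 + 6) = 77/20.
Compare the errors: |x - 27/7| = |320*7 - 27*83|/(83*7) = 1/581, and |x - 77/20| = |320*20 - 77*83|/(83*20) = 9/1660.
Cross-multiplying, 1*1660 = 1660 < 5229 = 9*581, so 1/581 is smaller: the convergent 27/7 is closer to x than 77/20.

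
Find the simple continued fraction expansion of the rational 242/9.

[26; 1, 8]

Run the Euclidean algorithm on 242 and 9; the successive quotients are the partial quotients a_0, a_1, ... (each step inverts the fractional part left over by the previous one):
  242 = 26*9 + 8, so a_0 = 26.
  9 = 1*8 + 1, so a_1 = 1.
  8 = 8*1 + 0, so a_2 = 8.
The remainder reaches 0 after 3 divisions, so the expansion has 3 partial quotients, read off in order.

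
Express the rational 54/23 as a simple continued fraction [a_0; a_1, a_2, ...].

Run the Euclidean algorithm on 54 and 23; the successive quotients are the partial quotients a_0, a_1, ... (each step inverts the fractional part left over by the previous one):
  54 = 2*23 + 8, so a_0 = 2.
  23 = 2*8 + 7, so a_1 = 2.
  8 = 1*7 + 1, so a_2 = 1.
  7 = 7*1 + 0, so a_3 = 7.
The remainder reaches 0 after 4 divisions, so the expansion has 4 partial quotients, read off in order.

[2; 2, 1, 7]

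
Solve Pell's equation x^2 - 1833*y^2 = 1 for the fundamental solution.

(x, y) = (4253783, 99356)

First expand sqrt(1833) as a continued fraction. With x_i = (sqrt(1833) + m_i)/d_i and (m_0, d_0) = (0, 1): a_0 = floor(sqrt(1833)) = 42, since 42^2 = 1764 <= 1833 < 1849 = 43^2.
Iterate m_{i+1} = d_i*a_i - m_i, d_{i+1} = (1833 - m_{i+1}^2)/d_i, a_{i+1} = floor((a_0 + m_{i+1})/d_{i+1}):
  m_1 = 1*42 - 0 = 42, d_1 = (1833 - 42^2)/1 = 69/1 = 69, a_1 = floor((42 + 42)/69) = 1.
  m_2 = 69*1 - 42 = 27, d_2 = (1833 - 27^2)/69 = 1104/69 = 16, a_2 = floor((42 + 27)/16) = 4.
  m_3 = 16*4 - 27 = 37, d_3 = (1833 - 37^2)/16 = 464/16 = 29, a_3 = floor((42 + 37)/29) = 2.
  m_4 = 29*2 - 37 = 21, d_4 = (1833 - 21^2)/29 = 1392/29 = 48, a_4 = floor((42 + 21)/48) = 1.
  m_5 = 48*1 - 21 = 27, d_5 = (1833 - 27^2)/48 = 1104/48 = 23, a_5 = floor((42 + 27)/23) = 3.
  m_6 = 23*3 - 27 = 42, d_6 = (1833 - 42^2)/23 = 69/23 = 3, a_6 = floor((42 + 42)/3) = 28.
  m_7 = 3*28 - 42 = 42, d_7 = (1833 - 42^2)/3 = 69/3 = 23, a_7 = floor((42 + 42)/23) = 3.
  m_8 = 23*3 - 42 = 27, d_8 = (1833 - 27^2)/23 = 1104/23 = 48, a_8 = floor((42 + 27)/48) = 1.
  m_9 = 48*1 - 27 = 21, d_9 = (1833 - 21^2)/48 = 1392/48 = 29, a_9 = floor((42 + 21)/29) = 2.
  m_10 = 29*2 - 21 = 37, d_10 = (1833 - 37^2)/29 = 464/29 = 16, a_10 = floor((42 + 37)/16) = 4.
  m_11 = 16*4 - 37 = 27, d_11 = (1833 - 27^2)/16 = 1104/16 = 69, a_11 = floor((42 + 27)/69) = 1.
  m_12 = 69*1 - 27 = 42, d_12 = (1833 - 42^2)/69 = 69/69 = 1, a_12 = floor((42 + 42)/1) = 84.
  m_13 = 1*84 - 42 = 42, d_13 = (1833 - 42^2)/1 = 69/1 = 69: (m_13, d_13) = (m_1, d_1) = (42, 69), so from here the quotients repeat a_1, ..., a_12; the period length is 12.
So sqrt(1833) = [42; (1, 4, 2, 1, 3, 28, 3, 1, 2, 4, 1, 84)] with period length k = 12.
k is even, so the fundamental solution of x^2 - 1833y^2 = 1 is (p_{k-1}, q_{k-1}) = (p_11, q_11); compute convergents through index 11.
Convergents (p_i = a_i*p_{i-1} + p_{i-2}, q_i = a_i*q_{i-1} + q_{i-2} with p_{-2}=0, p_{-1}=1, q_{-2}=1, q_{-1}=0):
  i=0: a_0=42, p_0 = 42*1 + 0 = 42, q_0 = 42*0 + 1 = 1.
  i=1: a_1=1, p_1 = 1*42 + 1 = 43, q_1 = 1*1 + 0 = 1.
  i=2: a_2=4, p_2 = 4*43 + 42 = 214, q_2 = 4*1 + 1 = 5.
  i=3: a_3=2, p_3 = 2*214 + 43 = 471, q_3 = 2*5 + 1 = 11.
  i=4: a_4=1, p_4 = 1*471 + 214 = 685, q_4 = 1*11 + 5 = 16.
  i=5: a_5=3, p_5 = 3*685 + 471 = 2526, q_5 = 3*16 + 11 = 59.
  i=6: a_6=28, p_6 = 28*2526 + 685 = 71413, q_6 = 28*59 + 16 = 1668.
  i=7: a_7=3, p_7 = 3*71413 + 2526 = 216765, q_7 = 3*1668 + 59 = 5063.
  i=8: a_8=1, p_8 = 1*216765 + 71413 = 288178, q_8 = 1*5063 + 1668 = 6731.
  i=9: a_9=2, p_9 = 2*288178 + 216765 = 793121, q_9 = 2*6731 + 5063 = 18525.
  i=10: a_10=4, p_10 = 4*793121 + 288178 = 3460662, q_10 = 4*18525 + 6731 = 80831.
  i=11: a_11=1, p_11 = 1*3460662 + 793121 = 4253783, q_11 = 1*80831 + 18525 = 99356.
Check: 4253783^2 - 1833*99356^2 = 18094669811089 - 18094669811088 = 1, so (x, y) = (4253783, 99356) solves the equation, and by the theorem it is the least positive solution.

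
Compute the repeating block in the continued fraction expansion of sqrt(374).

Write x_i = (sqrt(374) + m_i)/d_i with (m_0, d_0) = (0, 1). a_0 = floor(sqrt(374)) = 19, since 19^2 = 361 <= 374 < 400 = 20^2.
Iterate m_{i+1} = d_i*a_i - m_i, d_{i+1} = (374 - m_{i+1}^2)/d_i, a_{i+1} = floor((a_0 + m_{i+1})/d_{i+1}):
  m_1 = 1*19 - 0 = 19, d_1 = (374 - 19^2)/1 = 13/1 = 13, a_1 = floor((19 + 19)/13) = 2.
  m_2 = 13*2 - 19 = 7, d_2 = (374 - 7^2)/13 = 325/13 = 25, a_2 = floor((19 + 7)/25) = 1.
  m_3 = 25*1 - 7 = 18, d_3 = (374 - 18^2)/25 = 50/25 = 2, a_3 = floor((19 + 18)/2) = 18.
  m_4 = 2*18 - 18 = 18, d_4 = (374 - 18^2)/2 = 50/2 = 25, a_4 = floor((19 + 18)/25) = 1.
  m_5 = 25*1 - 18 = 7, d_5 = (374 - 7^2)/25 = 325/25 = 13, a_5 = floor((19 + 7)/13) = 2.
  m_6 = 13*2 - 7 = 19, d_6 = (374 - 19^2)/13 = 13/13 = 1, a_6 = floor((19 + 19)/1) = 38.
  m_7 = 1*38 - 19 = 19, d_7 = (374 - 19^2)/1 = 13/1 = 13: (m_7, d_7) = (m_1, d_1) = (19, 13), so from here the quotients repeat a_1, ..., a_6; the period length is 6.
Hence the expansion of sqrt(374) is a_0 = 19 followed by the repeating block 2, 1, 18, 1, 2, 38 (period 6).

[19; (2, 1, 18, 1, 2, 38)]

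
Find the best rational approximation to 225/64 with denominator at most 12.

Expand x = 225/64 as a continued fraction with the Euclidean algorithm:
  225 = 3*64 + 33, so a_0 = 3.
  64 = 1*33 + 31, so a_1 = 1.
  33 = 1*31 + 2, so a_2 = 1.
  31 = 15*2 + 1, so a_3 = 15.
  2 = 2*1 + 0, so a_4 = 2.
so x = [3; 1, 1, 15, 2].
Convergents (p_i = a_i*p_{i-1} + p_{i-2}, q_i = a_i*q_{i-1} + q_{i-2} with p_{-2}=0, p_{-1}=1, q_{-2}=1, q_{-1}=0), until the denominator exceeds 12:
  i=0: a_0=3, p_0 = 3*1 + 0 = 3, q_0 = 3*0 + 1 = 1.
  i=1: a_1=1, p_1 = 1*3 + 1 = 4, q_1 = 1*1 + 0 = 1.
  i=2: a_2=1, p_2 = 1*4 + 3 = 7, q_2 = 1*1 + 1 = 2.
  i=3: a_3=15, p_3 = 15*7 + 4 = 109, q_3 = 15*2 + 1 = 31.
q_3 = 31 > 12, so the last convergent with denominator <= 12 is p_2/q_2 = 7/2.
The closest fraction with denominator <= 12 is either p_2/q_2 or the intermediate fraction (k*p_2 + p_1)/(k*q_2 + q_1) with the largest k >= 1 whose denominator stays <= 12; these approach x as k grows, and every other convergent or intermediate fraction in range is farther away.
Largest k: floor((12 - q_1)/q_2) = floor((12 - 1)/2) = 5.
That gives (5*7 + 4)/(5*2 + 1) = 39/11.
Compare the errors: |x - 7/2| = |225*2 - 7*64|/(64*2) = 2/128, and |x - 39/11| = |225*11 - 39*64|/(64*11) = 21/704.
Cross-multiplying, 2*704 = 1408 < 2688 = 21*128, so 2/128 is smaller: the convergent 7/2 is closer to x than 39/11.

7/2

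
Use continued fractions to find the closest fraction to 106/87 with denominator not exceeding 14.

11/9

Expand x = 106/87 as a continued fraction with the Euclidean algorithm:
  106 = 1*87 + 19, so a_0 = 1.
  87 = 4*19 + 11, so a_1 = 4.
  19 = 1*11 + 8, so a_2 = 1.
  11 = 1*8 + 3, so a_3 = 1.
  8 = 2*3 + 2, so a_4 = 2.
  3 = 1*2 + 1, so a_5 = 1.
  2 = 2*1 + 0, so a_6 = 2.
so x = [1; 4, 1, 1, 2, 1, 2].
Convergents (p_i = a_i*p_{i-1} + p_{i-2}, q_i = a_i*q_{i-1} + q_{i-2} with p_{-2}=0, p_{-1}=1, q_{-2}=1, q_{-1}=0), until the denominator exceeds 14:
  i=0: a_0=1, p_0 = 1*1 + 0 = 1, q_0 = 1*0 + 1 = 1.
  i=1: a_1=4, p_1 = 4*1 + 1 = 5, q_1 = 4*1 + 0 = 4.
  i=2: a_2=1, p_2 = 1*5 + 1 = 6, q_2 = 1*4 + 1 = 5.
  i=3: a_3=1, p_3 = 1*6 + 5 = 11, q_3 = 1*5 + 4 = 9.
  i=4: a_4=2, p_4 = 2*11 + 6 = 28, q_4 = 2*9 + 5 = 23.
q_4 = 23 > 14, so the last convergent with denominator <= 14 is p_3/q_3 = 11/9.
The closest fraction with denominator <= 14 is either p_3/q_3 or the intermediate fraction (k*p_3 + p_2)/(k*q_3 + q_2) with the largest k >= 1 whose denominator stays <= 14; these approach x as k grows, and every other convergent or intermediate fraction in range is farther away.
Largest k: floor((14 - q_2)/q_3) = floor((14 - 5)/9) = 1.
That gives (1*11 + 6)/(1*9 + 5) = 17/14.
Compare the errors: |x - 11/9| = |106*9 - 11*87|/(87*9) = 3/783, and |x - 17/14| = |106*14 - 17*87|/(87*14) = 5/1218.
Cross-multiplying, 3*1218 = 3654 < 3915 = 5*783, so 3/783 is smaller: the convergent 11/9 is closer to x than 17/14.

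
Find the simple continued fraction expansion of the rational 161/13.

Run the Euclidean algorithm on 161 and 13; the successive quotients are the partial quotients a_0, a_1, ... (each step inverts the fractional part left over by the previous one):
  161 = 12*13 + 5, so a_0 = 12.
  13 = 2*5 + 3, so a_1 = 2.
  5 = 1*3 + 2, so a_2 = 1.
  3 = 1*2 + 1, so a_3 = 1.
  2 = 2*1 + 0, so a_4 = 2.
The remainder reaches 0 after 5 divisions, so the expansion has 5 partial quotients, read off in order.

[12; 2, 1, 1, 2]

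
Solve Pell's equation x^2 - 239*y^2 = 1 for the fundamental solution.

(x, y) = (6195120, 400729)

First expand sqrt(239) as a continued fraction. With x_i = (sqrt(239) + m_i)/d_i and (m_0, d_0) = (0, 1): a_0 = floor(sqrt(239)) = 15, since 15^2 = 225 <= 239 < 256 = 16^2.
Iterate m_{i+1} = d_i*a_i - m_i, d_{i+1} = (239 - m_{i+1}^2)/d_i, a_{i+1} = floor((a_0 + m_{i+1})/d_{i+1}):
  m_1 = 1*15 - 0 = 15, d_1 = (239 - 15^2)/1 = 14/1 = 14, a_1 = floor((15 + 15)/14) = 2.
  m_2 = 14*2 - 15 = 13, d_2 = (239 - 13^2)/14 = 70/14 = 5, a_2 = floor((15 + 13)/5) = 5.
  m_3 = 5*5 - 13 = 12, d_3 = (239 - 12^2)/5 = 95/5 = 19, a_3 = floor((15 + 12)/19) = 1.
  m_4 = 19*1 - 12 = 7, d_4 = (239 - 7^2)/19 = 190/19 = 10, a_4 = floor((15 + 7)/10) = 2.
  m_5 = 10*2 - 7 = 13, d_5 = (239 - 13^2)/10 = 70/10 = 7, a_5 = floor((15 + 13)/7) = 4.
  m_6 = 7*4 - 13 = 15, d_6 = (239 - 15^2)/7 = 14/7 = 2, a_6 = floor((15 + 15)/2) = 15.
  m_7 = 2*15 - 15 = 15, d_7 = (239 - 15^2)/2 = 14/2 = 7, a_7 = floor((15 + 15)/7) = 4.
  m_8 = 7*4 - 15 = 13, d_8 = (239 - 13^2)/7 = 70/7 = 10, a_8 = floor((15 + 13)/10) = 2.
  m_9 = 10*2 - 13 = 7, d_9 = (239 - 7^2)/10 = 190/10 = 19, a_9 = floor((15 + 7)/19) = 1.
  m_10 = 19*1 - 7 = 12, d_10 = (239 - 12^2)/19 = 95/19 = 5, a_10 = floor((15 + 12)/5) = 5.
  m_11 = 5*5 - 12 = 13, d_11 = (239 - 13^2)/5 = 70/5 = 14, a_11 = floor((15 + 13)/14) = 2.
  m_12 = 14*2 - 13 = 15, d_12 = (239 - 15^2)/14 = 14/14 = 1, a_12 = floor((15 + 15)/1) = 30.
  m_13 = 1*30 - 15 = 15, d_13 = (239 - 15^2)/1 = 14/1 = 14: (m_13, d_13) = (m_1, d_1) = (15, 14), so from here the quotients repeat a_1, ..., a_12; the period length is 12.
So sqrt(239) = [15; (2, 5, 1, 2, 4, 15, 4, 2, 1, 5, 2, 30)] with period length k = 12.
k is even, so the fundamental solution of x^2 - 239y^2 = 1 is (p_{k-1}, q_{k-1}) = (p_11, q_11); compute convergents through index 11.
Convergents (p_i = a_i*p_{i-1} + p_{i-2}, q_i = a_i*q_{i-1} + q_{i-2} with p_{-2}=0, p_{-1}=1, q_{-2}=1, q_{-1}=0):
  i=0: a_0=15, p_0 = 15*1 + 0 = 15, q_0 = 15*0 + 1 = 1.
  i=1: a_1=2, p_1 = 2*15 + 1 = 31, q_1 = 2*1 + 0 = 2.
  i=2: a_2=5, p_2 = 5*31 + 15 = 170, q_2 = 5*2 + 1 = 11.
  i=3: a_3=1, p_3 = 1*170 + 31 = 201, q_3 = 1*11 + 2 = 13.
  i=4: a_4=2, p_4 = 2*201 + 170 = 572, q_4 = 2*13 + 11 = 37.
  i=5: a_5=4, p_5 = 4*572 + 201 = 2489, q_5 = 4*37 + 13 = 161.
  i=6: a_6=15, p_6 = 15*2489 + 572 = 37907, q_6 = 15*161 + 37 = 2452.
  i=7: a_7=4, p_7 = 4*37907 + 2489 = 154117, q_7 = 4*2452 + 161 = 9969.
  i=8: a_8=2, p_8 = 2*154117 + 37907 = 346141, q_8 = 2*9969 + 2452 = 22390.
  i=9: a_9=1, p_9 = 1*346141 + 154117 = 500258, q_9 = 1*22390 + 9969 = 32359.
  i=10: a_10=5, p_10 = 5*500258 + 346141 = 2847431, q_10 = 5*32359 + 22390 = 184185.
  i=11: a_11=2, p_11 = 2*2847431 + 500258 = 6195120, q_11 = 2*184185 + 32359 = 400729.
Check: 6195120^2 - 239*400729^2 = 38379511814400 - 38379511814399 = 1, so (x, y) = (6195120, 400729) solves the equation, and by the theorem it is the least positive solution.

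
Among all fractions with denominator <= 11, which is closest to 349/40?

Expand x = 349/40 as a continued fraction with the Euclidean algorithm:
  349 = 8*40 + 29, so a_0 = 8.
  40 = 1*29 + 11, so a_1 = 1.
  29 = 2*11 + 7, so a_2 = 2.
  11 = 1*7 + 4, so a_3 = 1.
  7 = 1*4 + 3, so a_4 = 1.
  4 = 1*3 + 1, so a_5 = 1.
  3 = 3*1 + 0, so a_6 = 3.
so x = [8; 1, 2, 1, 1, 1, 3].
Convergents (p_i = a_i*p_{i-1} + p_{i-2}, q_i = a_i*q_{i-1} + q_{i-2} with p_{-2}=0, p_{-1}=1, q_{-2}=1, q_{-1}=0), until the denominator exceeds 11:
  i=0: a_0=8, p_0 = 8*1 + 0 = 8, q_0 = 8*0 + 1 = 1.
  i=1: a_1=1, p_1 = 1*8 + 1 = 9, q_1 = 1*1 + 0 = 1.
  i=2: a_2=2, p_2 = 2*9 + 8 = 26, q_2 = 2*1 + 1 = 3.
  i=3: a_3=1, p_3 = 1*26 + 9 = 35, q_3 = 1*3 + 1 = 4.
  i=4: a_4=1, p_4 = 1*35 + 26 = 61, q_4 = 1*4 + 3 = 7.
  i=5: a_5=1, p_5 = 1*61 + 35 = 96, q_5 = 1*7 + 4 = 11.
  i=6: a_6=3, p_6 = 3*96 + 61 = 349, q_6 = 3*11 + 7 = 40.
q_6 = 40 > 11, so the last convergent with denominator <= 11 is p_5/q_5 = 96/11.
The closest fraction with denominator <= 11 is either p_5/q_5 or the intermediate fraction (k*p_5 + p_4)/(k*q_5 + q_4) with the largest k >= 1 whose denominator stays <= 11; these approach x as k grows, and every other convergent or intermediate fraction in range is farther away.
Largest k: floor((11 - q_4)/q_5) = floor((11 - 7)/11) = 0.
Since k = 0, no intermediate fraction beyond p_5/q_5 has denominator <= 11, so the convergent 96/11 is the closest (its error is |349*11 - 96*40|/(40*11) = 1/440).

96/11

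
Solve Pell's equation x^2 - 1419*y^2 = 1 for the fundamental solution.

(x, y) = (12770, 339)

First expand sqrt(1419) as a continued fraction. With x_i = (sqrt(1419) + m_i)/d_i and (m_0, d_0) = (0, 1): a_0 = floor(sqrt(1419)) = 37, since 37^2 = 1369 <= 1419 < 1444 = 38^2.
Iterate m_{i+1} = d_i*a_i - m_i, d_{i+1} = (1419 - m_{i+1}^2)/d_i, a_{i+1} = floor((a_0 + m_{i+1})/d_{i+1}):
  m_1 = 1*37 - 0 = 37, d_1 = (1419 - 37^2)/1 = 50/1 = 50, a_1 = floor((37 + 37)/50) = 1.
  m_2 = 50*1 - 37 = 13, d_2 = (1419 - 13^2)/50 = 1250/50 = 25, a_2 = floor((37 + 13)/25) = 2.
  m_3 = 25*2 - 13 = 37, d_3 = (1419 - 37^2)/25 = 50/25 = 2, a_3 = floor((37 + 37)/2) = 37.
  m_4 = 2*37 - 37 = 37, d_4 = (1419 - 37^2)/2 = 50/2 = 25, a_4 = floor((37 + 37)/25) = 2.
  m_5 = 25*2 - 37 = 13, d_5 = (1419 - 13^2)/25 = 1250/25 = 50, a_5 = floor((37 + 13)/50) = 1.
  m_6 = 50*1 - 13 = 37, d_6 = (1419 - 37^2)/50 = 50/50 = 1, a_6 = floor((37 + 37)/1) = 74.
  m_7 = 1*74 - 37 = 37, d_7 = (1419 - 37^2)/1 = 50/1 = 50: (m_7, d_7) = (m_1, d_1) = (37, 50), so from here the quotients repeat a_1, ..., a_6; the period length is 6.
So sqrt(1419) = [37; (1, 2, 37, 2, 1, 74)] with period length k = 6.
k is even, so the fundamental solution of x^2 - 1419y^2 = 1 is (p_{k-1}, q_{k-1}) = (p_5, q_5); compute convergents through index 5.
Convergents (p_i = a_i*p_{i-1} + p_{i-2}, q_i = a_i*q_{i-1} + q_{i-2} with p_{-2}=0, p_{-1}=1, q_{-2}=1, q_{-1}=0):
  i=0: a_0=37, p_0 = 37*1 + 0 = 37, q_0 = 37*0 + 1 = 1.
  i=1: a_1=1, p_1 = 1*37 + 1 = 38, q_1 = 1*1 + 0 = 1.
  i=2: a_2=2, p_2 = 2*38 + 37 = 113, q_2 = 2*1 + 1 = 3.
  i=3: a_3=37, p_3 = 37*113 + 38 = 4219, q_3 = 37*3 + 1 = 112.
  i=4: a_4=2, p_4 = 2*4219 + 113 = 8551, q_4 = 2*112 + 3 = 227.
  i=5: a_5=1, p_5 = 1*8551 + 4219 = 12770, q_5 = 1*227 + 112 = 339.
Check: 12770^2 - 1419*339^2 = 163072900 - 163072899 = 1, so (x, y) = (12770, 339) solves the equation, and by the theorem it is the least positive solution.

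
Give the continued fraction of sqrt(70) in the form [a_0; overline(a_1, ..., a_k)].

[8; overline(2, 1, 2, 1, 2, 16)]

Write x_i = (sqrt(70) + m_i)/d_i with (m_0, d_0) = (0, 1). a_0 = floor(sqrt(70)) = 8, since 8^2 = 64 <= 70 < 81 = 9^2.
Iterate m_{i+1} = d_i*a_i - m_i, d_{i+1} = (70 - m_{i+1}^2)/d_i, a_{i+1} = floor((a_0 + m_{i+1})/d_{i+1}):
  m_1 = 1*8 - 0 = 8, d_1 = (70 - 8^2)/1 = 6/1 = 6, a_1 = floor((8 + 8)/6) = 2.
  m_2 = 6*2 - 8 = 4, d_2 = (70 - 4^2)/6 = 54/6 = 9, a_2 = floor((8 + 4)/9) = 1.
  m_3 = 9*1 - 4 = 5, d_3 = (70 - 5^2)/9 = 45/9 = 5, a_3 = floor((8 + 5)/5) = 2.
  m_4 = 5*2 - 5 = 5, d_4 = (70 - 5^2)/5 = 45/5 = 9, a_4 = floor((8 + 5)/9) = 1.
  m_5 = 9*1 - 5 = 4, d_5 = (70 - 4^2)/9 = 54/9 = 6, a_5 = floor((8 + 4)/6) = 2.
  m_6 = 6*2 - 4 = 8, d_6 = (70 - 8^2)/6 = 6/6 = 1, a_6 = floor((8 + 8)/1) = 16.
  m_7 = 1*16 - 8 = 8, d_7 = (70 - 8^2)/1 = 6/1 = 6: (m_7, d_7) = (m_1, d_1) = (8, 6), so from here the quotients repeat a_1, ..., a_6; the period length is 6.
Hence the expansion of sqrt(70) is a_0 = 8 followed by the repeating block 2, 1, 2, 1, 2, 16 (period 6).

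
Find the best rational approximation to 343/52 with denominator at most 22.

33/5

Expand x = 343/52 as a continued fraction with the Euclidean algorithm:
  343 = 6*52 + 31, so a_0 = 6.
  52 = 1*31 + 21, so a_1 = 1.
  31 = 1*21 + 10, so a_2 = 1.
  21 = 2*10 + 1, so a_3 = 2.
  10 = 10*1 + 0, so a_4 = 10.
so x = [6; 1, 1, 2, 10].
Convergents (p_i = a_i*p_{i-1} + p_{i-2}, q_i = a_i*q_{i-1} + q_{i-2} with p_{-2}=0, p_{-1}=1, q_{-2}=1, q_{-1}=0), until the denominator exceeds 22:
  i=0: a_0=6, p_0 = 6*1 + 0 = 6, q_0 = 6*0 + 1 = 1.
  i=1: a_1=1, p_1 = 1*6 + 1 = 7, q_1 = 1*1 + 0 = 1.
  i=2: a_2=1, p_2 = 1*7 + 6 = 13, q_2 = 1*1 + 1 = 2.
  i=3: a_3=2, p_3 = 2*13 + 7 = 33, q_3 = 2*2 + 1 = 5.
  i=4: a_4=10, p_4 = 10*33 + 13 = 343, q_4 = 10*5 + 2 = 52.
q_4 = 52 > 22, so the last convergent with denominator <= 22 is p_3/q_3 = 33/5.
The closest fraction with denominator <= 22 is either p_3/q_3 or the intermediate fraction (k*p_3 + p_2)/(k*q_3 + q_2) with the largest k >= 1 whose denominator stays <= 22; these approach x as k grows, and every other convergent or intermediate fraction in range is farther away.
Largest k: floor((22 - q_2)/q_3) = floor((22 - 2)/5) = 4.
That gives (4*33 + 13)/(4*5 + 2) = 145/22.
Compare the errors: |x - 33/5| = |343*5 - 33*52|/(52*5) = 1/260, and |x - 145/22| = |343*22 - 145*52|/(52*22) = 6/1144.
Cross-multiplying, 1*1144 = 1144 < 1560 = 6*260, so 1/260 is smaller: the convergent 33/5 is closer to x than 145/22.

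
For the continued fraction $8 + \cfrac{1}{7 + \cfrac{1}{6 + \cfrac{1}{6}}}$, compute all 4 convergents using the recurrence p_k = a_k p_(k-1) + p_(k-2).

8/1, 57/7, 350/43, 2157/265

Using the convergent recurrence p_i = a_i*p_{i-1} + p_{i-2}, q_i = a_i*q_{i-1} + q_{i-2} with p_{-2}=0, p_{-1}=1, q_{-2}=1, q_{-1}=0:
  i=0: a_0=8, p_0 = 8*1 + 0 = 8, q_0 = 8*0 + 1 = 1.
  i=1: a_1=7, p_1 = 7*8 + 1 = 57, q_1 = 7*1 + 0 = 7.
  i=2: a_2=6, p_2 = 6*57 + 8 = 350, q_2 = 6*7 + 1 = 43.
  i=3: a_3=6, p_3 = 6*350 + 57 = 2157, q_3 = 6*43 + 7 = 265.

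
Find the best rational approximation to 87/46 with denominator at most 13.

Expand x = 87/46 as a continued fraction with the Euclidean algorithm:
  87 = 1*46 + 41, so a_0 = 1.
  46 = 1*41 + 5, so a_1 = 1.
  41 = 8*5 + 1, so a_2 = 8.
  5 = 5*1 + 0, so a_3 = 5.
so x = [1; 1, 8, 5].
Convergents (p_i = a_i*p_{i-1} + p_{i-2}, q_i = a_i*q_{i-1} + q_{i-2} with p_{-2}=0, p_{-1}=1, q_{-2}=1, q_{-1}=0), until the denominator exceeds 13:
  i=0: a_0=1, p_0 = 1*1 + 0 = 1, q_0 = 1*0 + 1 = 1.
  i=1: a_1=1, p_1 = 1*1 + 1 = 2, q_1 = 1*1 + 0 = 1.
  i=2: a_2=8, p_2 = 8*2 + 1 = 17, q_2 = 8*1 + 1 = 9.
  i=3: a_3=5, p_3 = 5*17 + 2 = 87, q_3 = 5*9 + 1 = 46.
q_3 = 46 > 13, so the last convergent with denominator <= 13 is p_2/q_2 = 17/9.
The closest fraction with denominator <= 13 is either p_2/q_2 or the intermediate fraction (k*p_2 + p_1)/(k*q_2 + q_1) with the largest k >= 1 whose denominator stays <= 13; these approach x as k grows, and every other convergent or intermediate fraction in range is farther away.
Largest k: floor((13 - q_1)/q_2) = floor((13 - 1)/9) = 1.
That gives (1*17 + 2)/(1*9 + 1) = 19/10.
Compare the errors: |x - 17/9| = |87*9 - 17*46|/(46*9) = 1/414, and |x - 19/10| = |87*10 - 19*46|/(46*10) = 4/460.
Cross-multiplying, 1*460 = 460 < 1656 = 4*414, so 1/414 is smaller: the convergent 17/9 is closer to x than 19/10.

17/9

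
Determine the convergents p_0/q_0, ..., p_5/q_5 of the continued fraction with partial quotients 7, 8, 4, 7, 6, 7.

7/1, 57/8, 235/33, 1702/239, 10447/1467, 74831/10508

Using the convergent recurrence p_i = a_i*p_{i-1} + p_{i-2}, q_i = a_i*q_{i-1} + q_{i-2} with p_{-2}=0, p_{-1}=1, q_{-2}=1, q_{-1}=0:
  i=0: a_0=7, p_0 = 7*1 + 0 = 7, q_0 = 7*0 + 1 = 1.
  i=1: a_1=8, p_1 = 8*7 + 1 = 57, q_1 = 8*1 + 0 = 8.
  i=2: a_2=4, p_2 = 4*57 + 7 = 235, q_2 = 4*8 + 1 = 33.
  i=3: a_3=7, p_3 = 7*235 + 57 = 1702, q_3 = 7*33 + 8 = 239.
  i=4: a_4=6, p_4 = 6*1702 + 235 = 10447, q_4 = 6*239 + 33 = 1467.
  i=5: a_5=7, p_5 = 7*10447 + 1702 = 74831, q_5 = 7*1467 + 239 = 10508.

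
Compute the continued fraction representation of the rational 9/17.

[0; 1, 1, 8]

Run the Euclidean algorithm on 9 and 17; the successive quotients are the partial quotients a_0, a_1, ... (each step inverts the fractional part left over by the previous one):
  9 = 0*17 + 9, so a_0 = 0.
  17 = 1*9 + 8, so a_1 = 1.
  9 = 1*8 + 1, so a_2 = 1.
  8 = 8*1 + 0, so a_3 = 8.
The remainder reaches 0 after 4 divisions, so the expansion has 4 partial quotients, read off in order.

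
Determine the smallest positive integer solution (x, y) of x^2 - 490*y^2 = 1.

(x, y) = (1039681, 46968)

First expand sqrt(490) as a continued fraction. With x_i = (sqrt(490) + m_i)/d_i and (m_0, d_0) = (0, 1): a_0 = floor(sqrt(490)) = 22, since 22^2 = 484 <= 490 < 529 = 23^2.
Iterate m_{i+1} = d_i*a_i - m_i, d_{i+1} = (490 - m_{i+1}^2)/d_i, a_{i+1} = floor((a_0 + m_{i+1})/d_{i+1}):
  m_1 = 1*22 - 0 = 22, d_1 = (490 - 22^2)/1 = 6/1 = 6, a_1 = floor((22 + 22)/6) = 7.
  m_2 = 6*7 - 22 = 20, d_2 = (490 - 20^2)/6 = 90/6 = 15, a_2 = floor((22 + 20)/15) = 2.
  m_3 = 15*2 - 20 = 10, d_3 = (490 - 10^2)/15 = 390/15 = 26, a_3 = floor((22 + 10)/26) = 1.
  m_4 = 26*1 - 10 = 16, d_4 = (490 - 16^2)/26 = 234/26 = 9, a_4 = floor((22 + 16)/9) = 4.
  m_5 = 9*4 - 16 = 20, d_5 = (490 - 20^2)/9 = 90/9 = 10, a_5 = floor((22 + 20)/10) = 4.
  m_6 = 10*4 - 20 = 20, d_6 = (490 - 20^2)/10 = 90/10 = 9, a_6 = floor((22 + 20)/9) = 4.
  m_7 = 9*4 - 20 = 16, d_7 = (490 - 16^2)/9 = 234/9 = 26, a_7 = floor((22 + 16)/26) = 1.
  m_8 = 26*1 - 16 = 10, d_8 = (490 - 10^2)/26 = 390/26 = 15, a_8 = floor((22 + 10)/15) = 2.
  m_9 = 15*2 - 10 = 20, d_9 = (490 - 20^2)/15 = 90/15 = 6, a_9 = floor((22 + 20)/6) = 7.
  m_10 = 6*7 - 20 = 22, d_10 = (490 - 22^2)/6 = 6/6 = 1, a_10 = floor((22 + 22)/1) = 44.
  m_11 = 1*44 - 22 = 22, d_11 = (490 - 22^2)/1 = 6/1 = 6: (m_11, d_11) = (m_1, d_1) = (22, 6), so from here the quotients repeat a_1, ..., a_10; the period length is 10.
So sqrt(490) = [22; (7, 2, 1, 4, 4, 4, 1, 2, 7, 44)] with period length k = 10.
k is even, so the fundamental solution of x^2 - 490y^2 = 1 is (p_{k-1}, q_{k-1}) = (p_9, q_9); compute convergents through index 9.
Convergents (p_i = a_i*p_{i-1} + p_{i-2}, q_i = a_i*q_{i-1} + q_{i-2} with p_{-2}=0, p_{-1}=1, q_{-2}=1, q_{-1}=0):
  i=0: a_0=22, p_0 = 22*1 + 0 = 22, q_0 = 22*0 + 1 = 1.
  i=1: a_1=7, p_1 = 7*22 + 1 = 155, q_1 = 7*1 + 0 = 7.
  i=2: a_2=2, p_2 = 2*155 + 22 = 332, q_2 = 2*7 + 1 = 15.
  i=3: a_3=1, p_3 = 1*332 + 155 = 487, q_3 = 1*15 + 7 = 22.
  i=4: a_4=4, p_4 = 4*487 + 332 = 2280, q_4 = 4*22 + 15 = 103.
  i=5: a_5=4, p_5 = 4*2280 + 487 = 9607, q_5 = 4*103 + 22 = 434.
  i=6: a_6=4, p_6 = 4*9607 + 2280 = 40708, q_6 = 4*434 + 103 = 1839.
  i=7: a_7=1, p_7 = 1*40708 + 9607 = 50315, q_7 = 1*1839 + 434 = 2273.
  i=8: a_8=2, p_8 = 2*50315 + 40708 = 141338, q_8 = 2*2273 + 1839 = 6385.
  i=9: a_9=7, p_9 = 7*141338 + 50315 = 1039681, q_9 = 7*6385 + 2273 = 46968.
Check: 1039681^2 - 490*46968^2 = 1080936581761 - 1080936581760 = 1, so (x, y) = (1039681, 46968) solves the equation, and by the theorem it is the least positive solution.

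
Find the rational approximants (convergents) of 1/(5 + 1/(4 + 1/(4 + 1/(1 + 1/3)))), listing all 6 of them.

Using the convergent recurrence p_i = a_i*p_{i-1} + p_{i-2}, q_i = a_i*q_{i-1} + q_{i-2} with p_{-2}=0, p_{-1}=1, q_{-2}=1, q_{-1}=0:
  i=0: a_0=0, p_0 = 0*1 + 0 = 0, q_0 = 0*0 + 1 = 1.
  i=1: a_1=5, p_1 = 5*0 + 1 = 1, q_1 = 5*1 + 0 = 5.
  i=2: a_2=4, p_2 = 4*1 + 0 = 4, q_2 = 4*5 + 1 = 21.
  i=3: a_3=4, p_3 = 4*4 + 1 = 17, q_3 = 4*21 + 5 = 89.
  i=4: a_4=1, p_4 = 1*17 + 4 = 21, q_4 = 1*89 + 21 = 110.
  i=5: a_5=3, p_5 = 3*21 + 17 = 80, q_5 = 3*110 + 89 = 419.

0/1, 1/5, 4/21, 17/89, 21/110, 80/419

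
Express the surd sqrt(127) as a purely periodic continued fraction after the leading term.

Write x_i = (sqrt(127) + m_i)/d_i with (m_0, d_0) = (0, 1). a_0 = floor(sqrt(127)) = 11, since 11^2 = 121 <= 127 < 144 = 12^2.
Iterate m_{i+1} = d_i*a_i - m_i, d_{i+1} = (127 - m_{i+1}^2)/d_i, a_{i+1} = floor((a_0 + m_{i+1})/d_{i+1}):
  m_1 = 1*11 - 0 = 11, d_1 = (127 - 11^2)/1 = 6/1 = 6, a_1 = floor((11 + 11)/6) = 3.
  m_2 = 6*3 - 11 = 7, d_2 = (127 - 7^2)/6 = 78/6 = 13, a_2 = floor((11 + 7)/13) = 1.
  m_3 = 13*1 - 7 = 6, d_3 = (127 - 6^2)/13 = 91/13 = 7, a_3 = floor((11 + 6)/7) = 2.
  m_4 = 7*2 - 6 = 8, d_4 = (127 - 8^2)/7 = 63/7 = 9, a_4 = floor((11 + 8)/9) = 2.
  m_5 = 9*2 - 8 = 10, d_5 = (127 - 10^2)/9 = 27/9 = 3, a_5 = floor((11 + 10)/3) = 7.
  m_6 = 3*7 - 10 = 11, d_6 = (127 - 11^2)/3 = 6/3 = 2, a_6 = floor((11 + 11)/2) = 11.
  m_7 = 2*11 - 11 = 11, d_7 = (127 - 11^2)/2 = 6/2 = 3, a_7 = floor((11 + 11)/3) = 7.
  m_8 = 3*7 - 11 = 10, d_8 = (127 - 10^2)/3 = 27/3 = 9, a_8 = floor((11 + 10)/9) = 2.
  m_9 = 9*2 - 10 = 8, d_9 = (127 - 8^2)/9 = 63/9 = 7, a_9 = floor((11 + 8)/7) = 2.
  m_10 = 7*2 - 8 = 6, d_10 = (127 - 6^2)/7 = 91/7 = 13, a_10 = floor((11 + 6)/13) = 1.
  m_11 = 13*1 - 6 = 7, d_11 = (127 - 7^2)/13 = 78/13 = 6, a_11 = floor((11 + 7)/6) = 3.
  m_12 = 6*3 - 7 = 11, d_12 = (127 - 11^2)/6 = 6/6 = 1, a_12 = floor((11 + 11)/1) = 22.
  m_13 = 1*22 - 11 = 11, d_13 = (127 - 11^2)/1 = 6/1 = 6: (m_13, d_13) = (m_1, d_1) = (11, 6), so from here the quotients repeat a_1, ..., a_12; the period length is 12.
Hence the expansion of sqrt(127) is a_0 = 11 followed by the repeating block 3, 1, 2, 2, 7, 11, 7, 2, 2, 1, 3, 22 (period 12).

[11; (3, 1, 2, 2, 7, 11, 7, 2, 2, 1, 3, 22)]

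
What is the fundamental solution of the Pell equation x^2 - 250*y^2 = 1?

(x, y) = (39480499, 2496966)

First expand sqrt(250) as a continued fraction. With x_i = (sqrt(250) + m_i)/d_i and (m_0, d_0) = (0, 1): a_0 = floor(sqrt(250)) = 15, since 15^2 = 225 <= 250 < 256 = 16^2.
Iterate m_{i+1} = d_i*a_i - m_i, d_{i+1} = (250 - m_{i+1}^2)/d_i, a_{i+1} = floor((a_0 + m_{i+1})/d_{i+1}):
  m_1 = 1*15 - 0 = 15, d_1 = (250 - 15^2)/1 = 25/1 = 25, a_1 = floor((15 + 15)/25) = 1.
  m_2 = 25*1 - 15 = 10, d_2 = (250 - 10^2)/25 = 150/25 = 6, a_2 = floor((15 + 10)/6) = 4.
  m_3 = 6*4 - 10 = 14, d_3 = (250 - 14^2)/6 = 54/6 = 9, a_3 = floor((15 + 14)/9) = 3.
  m_4 = 9*3 - 14 = 13, d_4 = (250 - 13^2)/9 = 81/9 = 9, a_4 = floor((15 + 13)/9) = 3.
  m_5 = 9*3 - 13 = 14, d_5 = (250 - 14^2)/9 = 54/9 = 6, a_5 = floor((15 + 14)/6) = 4.
  m_6 = 6*4 - 14 = 10, d_6 = (250 - 10^2)/6 = 150/6 = 25, a_6 = floor((15 + 10)/25) = 1.
  m_7 = 25*1 - 10 = 15, d_7 = (250 - 15^2)/25 = 25/25 = 1, a_7 = floor((15 + 15)/1) = 30.
  m_8 = 1*30 - 15 = 15, d_8 = (250 - 15^2)/1 = 25/1 = 25: (m_8, d_8) = (m_1, d_1) = (15, 25), so from here the quotients repeat a_1, ..., a_7; the period length is 7.
So sqrt(250) = [15; (1, 4, 3, 3, 4, 1, 30)] with period length k = 7.
k is odd, so (p_{k-1}, q_{k-1}) only solves x^2 - 250y^2 = -1 and the fundamental solution of x^2 - 250y^2 = 1 is (p_{2k-1}, q_{2k-1}) = (p_13, q_13); compute convergents through index 13, running through the period twice.
Convergents (p_i = a_i*p_{i-1} + p_{i-2}, q_i = a_i*q_{i-1} + q_{i-2} with p_{-2}=0, p_{-1}=1, q_{-2}=1, q_{-1}=0):
  i=0: a_0=15, p_0 = 15*1 + 0 = 15, q_0 = 15*0 + 1 = 1.
  i=1: a_1=1, p_1 = 1*15 + 1 = 16, q_1 = 1*1 + 0 = 1.
  i=2: a_2=4, p_2 = 4*16 + 15 = 79, q_2 = 4*1 + 1 = 5.
  i=3: a_3=3, p_3 = 3*79 + 16 = 253, q_3 = 3*5 + 1 = 16.
  i=4: a_4=3, p_4 = 3*253 + 79 = 838, q_4 = 3*16 + 5 = 53.
  i=5: a_5=4, p_5 = 4*838 + 253 = 3605, q_5 = 4*53 + 16 = 228.
  i=6: a_6=1, p_6 = 1*3605 + 838 = 4443, q_6 = 1*228 + 53 = 281.
  i=7: a_7=30, p_7 = 30*4443 + 3605 = 136895, q_7 = 30*281 + 228 = 8658.
  i=8: a_8=1, p_8 = 1*136895 + 4443 = 141338, q_8 = 1*8658 + 281 = 8939.
  i=9: a_9=4, p_9 = 4*141338 + 136895 = 702247, q_9 = 4*8939 + 8658 = 44414.
  i=10: a_10=3, p_10 = 3*702247 + 141338 = 2248079, q_10 = 3*44414 + 8939 = 142181.
  i=11: a_11=3, p_11 = 3*2248079 + 702247 = 7446484, q_11 = 3*142181 + 44414 = 470957.
  i=12: a_12=4, p_12 = 4*7446484 + 2248079 = 32034015, q_12 = 4*470957 + 142181 = 2026009.
  i=13: a_13=1, p_13 = 1*32034015 + 7446484 = 39480499, q_13 = 1*2026009 + 470957 = 2496966.
Indeed p_6^2 - 250*q_6^2 = 19740249 - 19740250 = -1, not +1.
Check: 39480499^2 - 250*2496966^2 = 1558709801289001 - 1558709801289000 = 1, so (x, y) = (39480499, 2496966) solves the equation, and by the theorem it is the least positive solution.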